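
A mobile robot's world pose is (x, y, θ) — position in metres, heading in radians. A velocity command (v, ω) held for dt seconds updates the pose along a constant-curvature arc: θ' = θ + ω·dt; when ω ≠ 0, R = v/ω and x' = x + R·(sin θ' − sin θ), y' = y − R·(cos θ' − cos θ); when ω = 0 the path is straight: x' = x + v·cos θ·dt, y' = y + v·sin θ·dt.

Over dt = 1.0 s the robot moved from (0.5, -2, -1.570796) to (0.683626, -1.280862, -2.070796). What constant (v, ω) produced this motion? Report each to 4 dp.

v = -0.7500, ω = -0.5000

Δθ = -2.070796 − -1.570796 = -0.500000
ω = Δθ/dt = -0.500000/1.0 = -0.5000
R = −Δy/(cos θ' − cos θ) = 1.5000
v = R·ω = 1.5000·-0.5000 = -0.7500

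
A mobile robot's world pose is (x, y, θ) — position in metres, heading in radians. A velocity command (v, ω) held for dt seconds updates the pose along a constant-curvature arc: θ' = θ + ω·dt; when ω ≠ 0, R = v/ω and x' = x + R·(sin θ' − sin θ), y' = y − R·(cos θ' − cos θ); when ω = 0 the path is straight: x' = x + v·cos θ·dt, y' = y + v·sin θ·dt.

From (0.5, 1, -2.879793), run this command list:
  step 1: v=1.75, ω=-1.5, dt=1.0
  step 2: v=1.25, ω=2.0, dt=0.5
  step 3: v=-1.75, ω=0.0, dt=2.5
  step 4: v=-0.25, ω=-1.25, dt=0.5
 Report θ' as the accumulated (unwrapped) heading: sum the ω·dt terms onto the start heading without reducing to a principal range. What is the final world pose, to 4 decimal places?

(3.0083, 1.0526, -4.0048)

step 1: θ'=-4.3798 (R=-1.1667) → pose (-0.9047, 1.7460, -4.3798)
step 2: θ'=-3.3798 (R=0.6250) → pose (-1.3480, 2.1493, -3.3798)
step 3: θ'=-3.3798 (straight) → pose (2.9035, 1.1170, -3.3798)
step 4: θ'=-4.0048 (R=0.2000) → pose (3.0083, 1.0526, -4.0048)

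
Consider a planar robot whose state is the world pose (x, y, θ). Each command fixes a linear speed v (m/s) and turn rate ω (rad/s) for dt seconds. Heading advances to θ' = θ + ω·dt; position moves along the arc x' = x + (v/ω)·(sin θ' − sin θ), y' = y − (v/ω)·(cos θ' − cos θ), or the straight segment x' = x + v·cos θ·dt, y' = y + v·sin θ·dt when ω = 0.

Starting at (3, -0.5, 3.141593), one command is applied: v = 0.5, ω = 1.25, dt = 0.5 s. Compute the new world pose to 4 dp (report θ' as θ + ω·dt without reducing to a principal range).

θ' = 3.1416 + 1.25·0.5 = 3.7666
R = v/ω = 0.5/1.25 = 0.4000
x' = 3 + 0.4000·(sin 3.7666 − sin 3.1416) = 2.7660
y' = -0.5 − 0.4000·(cos 3.7666 − cos 3.1416) = -0.5756

(2.7660, -0.5756, 3.7666)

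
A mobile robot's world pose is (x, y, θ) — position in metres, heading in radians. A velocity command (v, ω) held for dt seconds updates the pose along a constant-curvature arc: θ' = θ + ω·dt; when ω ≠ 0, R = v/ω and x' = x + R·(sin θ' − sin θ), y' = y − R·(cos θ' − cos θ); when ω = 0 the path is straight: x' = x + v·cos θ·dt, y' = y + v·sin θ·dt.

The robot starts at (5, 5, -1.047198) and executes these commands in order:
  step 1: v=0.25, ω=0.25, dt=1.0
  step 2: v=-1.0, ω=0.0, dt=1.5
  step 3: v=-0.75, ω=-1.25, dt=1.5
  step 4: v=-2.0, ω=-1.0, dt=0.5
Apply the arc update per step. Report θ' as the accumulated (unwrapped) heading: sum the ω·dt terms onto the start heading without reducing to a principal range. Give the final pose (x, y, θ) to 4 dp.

(5.2263, 7.0441, -3.1722)

step 1: θ'=-0.7972 (R=1.0000) → pose (5.1506, 4.8013, -0.7972)
step 2: θ'=-0.7972 (straight) → pose (4.1026, 5.8744, -0.7972)
step 3: θ'=-2.6722 (R=0.6000) → pose (4.2604, 6.8287, -2.6722)
step 4: θ'=-3.1722 (R=2.0000) → pose (5.2263, 7.0441, -3.1722)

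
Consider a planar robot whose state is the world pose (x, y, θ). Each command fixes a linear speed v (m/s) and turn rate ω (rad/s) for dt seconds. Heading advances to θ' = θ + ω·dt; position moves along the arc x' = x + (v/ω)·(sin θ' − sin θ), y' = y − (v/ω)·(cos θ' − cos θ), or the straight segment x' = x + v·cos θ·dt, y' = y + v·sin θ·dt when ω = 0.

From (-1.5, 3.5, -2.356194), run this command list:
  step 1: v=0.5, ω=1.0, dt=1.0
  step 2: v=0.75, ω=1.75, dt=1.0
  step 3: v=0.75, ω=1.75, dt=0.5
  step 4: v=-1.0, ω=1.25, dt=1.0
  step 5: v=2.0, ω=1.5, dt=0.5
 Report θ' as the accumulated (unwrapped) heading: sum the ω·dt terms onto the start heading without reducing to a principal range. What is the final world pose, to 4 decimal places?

step 1: θ'=-1.3562 (R=0.5000) → pose (-1.6350, 3.0400, -1.3562)
step 2: θ'=0.3938 (R=0.4286) → pose (-1.0518, 2.7355, 0.3938)
step 3: θ'=1.2688 (R=0.4286) → pose (-0.8071, 3.0038, 1.2688)
step 4: θ'=2.5188 (R=-0.8000) → pose (-0.5099, 2.1160, 2.5188)
step 5: θ'=3.2688 (R=1.3333) → pose (-1.4568, 2.3556, 3.2688)

(-1.4568, 2.3556, 3.2688)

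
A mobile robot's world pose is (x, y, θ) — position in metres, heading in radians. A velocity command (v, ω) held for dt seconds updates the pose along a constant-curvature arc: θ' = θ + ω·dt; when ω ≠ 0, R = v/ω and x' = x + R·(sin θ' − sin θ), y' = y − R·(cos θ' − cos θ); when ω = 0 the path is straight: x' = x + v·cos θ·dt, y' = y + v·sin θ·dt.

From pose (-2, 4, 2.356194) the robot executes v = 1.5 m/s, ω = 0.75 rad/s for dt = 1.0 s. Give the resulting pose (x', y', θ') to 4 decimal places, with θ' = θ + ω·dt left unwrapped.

θ' = 2.3562 + 0.75·1.0 = 3.1062
R = v/ω = 1.5/0.75 = 2.0000
x' = -2 + 2.0000·(sin 3.1062 − sin 2.3562) = -3.3434
y' = 4 − 2.0000·(cos 3.1062 − cos 2.3562) = 4.5845

(-3.3434, 4.5845, 3.1062)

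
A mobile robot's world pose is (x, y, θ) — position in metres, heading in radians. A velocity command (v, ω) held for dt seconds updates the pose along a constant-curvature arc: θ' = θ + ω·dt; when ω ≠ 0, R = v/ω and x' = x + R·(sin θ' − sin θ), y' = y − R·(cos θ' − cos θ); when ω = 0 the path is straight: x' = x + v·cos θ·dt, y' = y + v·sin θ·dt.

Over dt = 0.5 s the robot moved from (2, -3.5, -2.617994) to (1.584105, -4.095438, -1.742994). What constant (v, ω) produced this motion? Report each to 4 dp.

v = 1.5000, ω = 1.7500

Δθ = -1.742994 − -2.617994 = 0.875000
ω = Δθ/dt = 0.875000/0.5 = 1.7500
R = −Δy/(cos θ' − cos θ) = 0.8571
v = R·ω = 0.8571·1.7500 = 1.5000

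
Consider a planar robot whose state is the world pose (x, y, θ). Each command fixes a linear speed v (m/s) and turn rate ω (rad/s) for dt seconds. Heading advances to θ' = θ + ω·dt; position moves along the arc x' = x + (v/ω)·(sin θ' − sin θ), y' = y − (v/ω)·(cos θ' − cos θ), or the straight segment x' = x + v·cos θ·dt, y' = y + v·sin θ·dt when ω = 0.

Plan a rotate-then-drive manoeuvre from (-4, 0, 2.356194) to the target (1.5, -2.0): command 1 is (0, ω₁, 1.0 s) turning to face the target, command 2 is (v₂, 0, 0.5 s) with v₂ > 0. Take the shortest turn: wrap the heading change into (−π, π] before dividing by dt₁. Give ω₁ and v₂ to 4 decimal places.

ω₁ = -2.7050, v₂ = 11.7047

heading to target = atan2(-2−0, 1.5−-4) = -0.3488
Δθ = wrap(-0.3488 − 2.3562) = -2.7050; ω₁ = Δθ/dt₁ = -2.7050
distance = √((1.5−-4)² + (-2−0)²) = 5.8523; v₂ = distance/dt₂ = 11.7047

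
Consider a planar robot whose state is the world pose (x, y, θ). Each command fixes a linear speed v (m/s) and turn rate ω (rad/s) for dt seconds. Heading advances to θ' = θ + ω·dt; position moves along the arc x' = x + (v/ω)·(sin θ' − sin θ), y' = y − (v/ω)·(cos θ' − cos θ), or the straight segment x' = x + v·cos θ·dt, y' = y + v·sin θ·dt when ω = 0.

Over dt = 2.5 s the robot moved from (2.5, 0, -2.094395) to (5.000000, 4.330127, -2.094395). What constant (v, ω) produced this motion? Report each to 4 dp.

v = -2.0000, ω = 0.0000

Δθ = -2.094395 − -2.094395 = 0.000000
ω = Δθ/dt = 0.000000/2.5 = 0.0000
ω = 0 → v = (Δx·cos θ + Δy·sin θ)/dt = -2.0000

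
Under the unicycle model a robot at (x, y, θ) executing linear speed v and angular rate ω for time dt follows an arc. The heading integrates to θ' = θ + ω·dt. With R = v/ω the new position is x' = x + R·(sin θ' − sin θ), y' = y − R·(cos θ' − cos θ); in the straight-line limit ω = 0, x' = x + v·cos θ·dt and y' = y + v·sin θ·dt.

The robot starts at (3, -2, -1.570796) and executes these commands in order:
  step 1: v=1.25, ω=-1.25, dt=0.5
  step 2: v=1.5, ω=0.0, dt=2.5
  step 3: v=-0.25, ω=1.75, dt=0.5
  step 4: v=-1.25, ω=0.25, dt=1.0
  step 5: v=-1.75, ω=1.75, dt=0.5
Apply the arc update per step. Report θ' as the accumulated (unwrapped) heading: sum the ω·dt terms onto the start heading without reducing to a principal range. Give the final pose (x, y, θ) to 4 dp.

step 1: θ'=-2.1958 (R=-1.0000) → pose (2.8110, -2.5851, -2.1958)
step 2: θ'=-2.1958 (straight) → pose (0.6168, -5.6262, -2.1958)
step 3: θ'=-1.3208 (R=-0.1429) → pose (0.6394, -5.5073, -1.3208)
step 4: θ'=-1.0708 (R=-5.0000) → pose (0.1828, -4.3472, -1.0708)
step 5: θ'=-0.1958 (R=-1.0000) → pose (-0.5003, -3.8457, -0.1958)

(-0.5003, -3.8457, -0.1958)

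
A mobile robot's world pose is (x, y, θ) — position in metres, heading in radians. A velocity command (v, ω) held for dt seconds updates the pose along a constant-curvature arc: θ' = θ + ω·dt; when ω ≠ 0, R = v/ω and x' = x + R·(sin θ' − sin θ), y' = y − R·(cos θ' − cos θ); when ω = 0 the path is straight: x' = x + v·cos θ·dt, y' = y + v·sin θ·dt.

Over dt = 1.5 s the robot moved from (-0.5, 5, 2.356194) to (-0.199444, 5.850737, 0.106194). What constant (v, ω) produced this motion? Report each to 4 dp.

v = 0.7500, ω = -1.5000

Δθ = 0.106194 − 2.356194 = -2.250000
ω = Δθ/dt = -2.250000/1.5 = -1.5000
R = −Δy/(cos θ' − cos θ) = -0.5000
v = R·ω = -0.5000·-1.5000 = 0.7500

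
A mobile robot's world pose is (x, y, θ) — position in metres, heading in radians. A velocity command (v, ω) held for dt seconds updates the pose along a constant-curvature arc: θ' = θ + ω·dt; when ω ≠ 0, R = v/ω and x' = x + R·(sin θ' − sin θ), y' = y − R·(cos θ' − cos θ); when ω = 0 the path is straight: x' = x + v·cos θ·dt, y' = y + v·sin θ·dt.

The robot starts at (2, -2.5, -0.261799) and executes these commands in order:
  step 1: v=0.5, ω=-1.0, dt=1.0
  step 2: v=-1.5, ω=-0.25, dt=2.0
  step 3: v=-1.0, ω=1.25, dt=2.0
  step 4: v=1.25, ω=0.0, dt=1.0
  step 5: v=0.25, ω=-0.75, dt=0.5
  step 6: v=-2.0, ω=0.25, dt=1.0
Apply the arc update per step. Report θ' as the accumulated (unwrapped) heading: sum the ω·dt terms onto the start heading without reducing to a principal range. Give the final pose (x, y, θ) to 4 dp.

step 1: θ'=-1.2618 (R=-0.5000) → pose (2.3469, -2.8309, -1.2618)
step 2: θ'=-1.7618 (R=6.0000) → pose (2.1719, 0.1328, -1.7618)
step 3: θ'=0.7382 (R=-0.8000) → pose (0.8480, 0.8764, 0.7382)
step 4: θ'=0.7382 (straight) → pose (1.7726, 1.7176, 0.7382)
step 5: θ'=0.3632 (R=-0.3333) → pose (1.8785, 1.7826, 0.3632)
step 6: θ'=0.6132 (R=-8.0000) → pose (0.1168, 0.8470, 0.6132)

(0.1168, 0.8470, 0.6132)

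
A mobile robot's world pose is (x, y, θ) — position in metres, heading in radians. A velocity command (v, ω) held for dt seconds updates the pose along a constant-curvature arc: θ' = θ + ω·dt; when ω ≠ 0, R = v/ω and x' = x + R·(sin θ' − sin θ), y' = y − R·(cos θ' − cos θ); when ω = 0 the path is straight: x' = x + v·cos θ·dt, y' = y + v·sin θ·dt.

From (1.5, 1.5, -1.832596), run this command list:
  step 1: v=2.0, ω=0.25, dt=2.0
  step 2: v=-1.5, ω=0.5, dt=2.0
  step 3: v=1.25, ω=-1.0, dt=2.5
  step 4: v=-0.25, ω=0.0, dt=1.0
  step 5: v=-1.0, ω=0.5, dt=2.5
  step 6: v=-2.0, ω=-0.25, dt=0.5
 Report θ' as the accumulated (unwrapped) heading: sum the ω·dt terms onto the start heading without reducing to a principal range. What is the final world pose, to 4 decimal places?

step 1: θ'=-1.3326 (R=8.0000) → pose (1.4533, -2.4582, -1.3326)
step 2: θ'=-0.3326 (R=-3.0000) → pose (-0.4825, -0.3305, -0.3326)
step 3: θ'=-2.8326 (R=-1.2500) → pose (-0.5105, -2.7028, -2.8326)
step 4: θ'=-2.8326 (straight) → pose (-0.2723, -2.6267, -2.8326)
step 5: θ'=-1.5826 (R=-2.0000) → pose (1.1193, -0.7450, -1.5826)
step 6: θ'=-1.7076 (R=8.0000) → pose (1.1935, 0.2515, -1.7076)

(1.1935, 0.2515, -1.7076)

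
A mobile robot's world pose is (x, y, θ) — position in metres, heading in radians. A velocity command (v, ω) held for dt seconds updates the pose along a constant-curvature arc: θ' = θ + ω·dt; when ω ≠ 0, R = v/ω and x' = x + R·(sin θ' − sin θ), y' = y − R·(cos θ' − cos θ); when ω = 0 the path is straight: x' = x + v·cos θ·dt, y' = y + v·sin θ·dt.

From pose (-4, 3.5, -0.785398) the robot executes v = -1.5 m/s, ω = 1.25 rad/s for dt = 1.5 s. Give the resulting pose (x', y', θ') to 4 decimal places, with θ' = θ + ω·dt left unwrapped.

(-5.9123, 3.2069, 1.0896)

θ' = -0.7854 + 1.25·1.5 = 1.0896
R = v/ω = -1.5/1.25 = -1.2000
x' = -4 + -1.2000·(sin 1.0896 − sin -0.7854) = -5.9123
y' = 3.5 − -1.2000·(cos 1.0896 − cos -0.7854) = 3.2069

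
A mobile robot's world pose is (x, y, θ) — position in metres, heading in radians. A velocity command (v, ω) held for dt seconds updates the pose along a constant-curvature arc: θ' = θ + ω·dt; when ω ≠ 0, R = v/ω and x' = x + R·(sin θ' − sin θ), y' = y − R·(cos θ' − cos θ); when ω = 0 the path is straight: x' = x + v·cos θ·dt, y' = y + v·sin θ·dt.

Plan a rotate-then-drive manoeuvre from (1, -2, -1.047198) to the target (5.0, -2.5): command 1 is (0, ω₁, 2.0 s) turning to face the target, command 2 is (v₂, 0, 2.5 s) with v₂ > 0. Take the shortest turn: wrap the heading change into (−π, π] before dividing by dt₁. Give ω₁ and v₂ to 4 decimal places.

heading to target = atan2(-2.5−-2, 5−1) = -0.1244
Δθ = wrap(-0.1244 − -1.0472) = 0.9228; ω₁ = Δθ/dt₁ = 0.4614
distance = √((5−1)² + (-2.5−-2)²) = 4.0311; v₂ = distance/dt₂ = 1.6125

ω₁ = 0.4614, v₂ = 1.6125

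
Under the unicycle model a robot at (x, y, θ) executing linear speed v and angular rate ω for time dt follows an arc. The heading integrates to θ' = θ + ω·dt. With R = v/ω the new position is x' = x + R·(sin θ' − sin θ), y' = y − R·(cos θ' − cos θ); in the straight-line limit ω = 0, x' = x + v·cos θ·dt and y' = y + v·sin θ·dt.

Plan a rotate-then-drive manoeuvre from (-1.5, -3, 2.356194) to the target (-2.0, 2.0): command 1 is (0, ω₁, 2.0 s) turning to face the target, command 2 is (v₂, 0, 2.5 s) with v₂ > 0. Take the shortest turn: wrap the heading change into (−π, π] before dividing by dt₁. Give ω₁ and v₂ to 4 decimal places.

heading to target = atan2(2−-3, -2−-1.5) = 1.6705
Δθ = wrap(1.6705 − 2.3562) = -0.6857; ω₁ = Δθ/dt₁ = -0.3429
distance = √((-2−-1.5)² + (2−-3)²) = 5.0249; v₂ = distance/dt₂ = 2.0100

ω₁ = -0.3429, v₂ = 2.0100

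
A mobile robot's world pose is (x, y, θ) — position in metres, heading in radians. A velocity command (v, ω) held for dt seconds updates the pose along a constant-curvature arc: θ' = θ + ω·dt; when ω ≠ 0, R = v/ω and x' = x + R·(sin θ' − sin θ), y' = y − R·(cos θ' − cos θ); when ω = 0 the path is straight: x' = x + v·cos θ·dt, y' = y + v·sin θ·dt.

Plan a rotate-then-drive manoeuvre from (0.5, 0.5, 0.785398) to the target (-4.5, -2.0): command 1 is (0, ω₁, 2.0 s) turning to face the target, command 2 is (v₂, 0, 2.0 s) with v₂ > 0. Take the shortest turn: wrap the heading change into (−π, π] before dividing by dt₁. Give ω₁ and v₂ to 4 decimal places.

ω₁ = 1.4099, v₂ = 2.7951

heading to target = atan2(-2−0.5, -4.5−0.5) = -2.6779
Δθ = wrap(-2.6779 − 0.7854) = 2.8198; ω₁ = Δθ/dt₁ = 1.4099
distance = √((-4.5−0.5)² + (-2−0.5)²) = 5.5902; v₂ = distance/dt₂ = 2.7951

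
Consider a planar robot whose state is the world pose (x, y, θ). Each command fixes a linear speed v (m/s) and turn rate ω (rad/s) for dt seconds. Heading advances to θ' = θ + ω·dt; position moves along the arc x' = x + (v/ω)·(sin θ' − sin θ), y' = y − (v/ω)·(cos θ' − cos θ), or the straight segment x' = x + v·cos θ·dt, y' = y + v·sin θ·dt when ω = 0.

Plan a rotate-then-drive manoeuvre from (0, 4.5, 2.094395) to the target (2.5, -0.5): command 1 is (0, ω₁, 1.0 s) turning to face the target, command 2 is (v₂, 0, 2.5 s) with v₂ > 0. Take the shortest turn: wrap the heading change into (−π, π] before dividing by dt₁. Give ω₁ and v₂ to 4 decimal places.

ω₁ = 3.0816, v₂ = 2.2361

heading to target = atan2(-0.5−4.5, 2.5−0) = -1.1071
Δθ = wrap(-1.1071 − 2.0944) = 3.0816; ω₁ = Δθ/dt₁ = 3.0816
distance = √((2.5−0)² + (-0.5−4.5)²) = 5.5902; v₂ = distance/dt₂ = 2.2361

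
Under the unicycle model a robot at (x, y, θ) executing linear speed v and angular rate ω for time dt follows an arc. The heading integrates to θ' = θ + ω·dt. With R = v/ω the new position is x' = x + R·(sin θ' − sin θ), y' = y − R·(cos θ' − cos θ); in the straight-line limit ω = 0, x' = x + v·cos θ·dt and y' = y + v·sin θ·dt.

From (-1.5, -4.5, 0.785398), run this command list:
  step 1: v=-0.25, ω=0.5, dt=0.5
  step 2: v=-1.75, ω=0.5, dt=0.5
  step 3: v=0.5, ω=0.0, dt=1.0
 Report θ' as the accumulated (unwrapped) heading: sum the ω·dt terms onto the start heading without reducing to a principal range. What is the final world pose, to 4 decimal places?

(-1.7839, -4.9189, 1.2854)

step 1: θ'=1.0354 (R=-0.5000) → pose (-1.5765, -4.5985, 1.0354)
step 2: θ'=1.2854 (R=-3.5000) → pose (-1.9247, -5.3987, 1.2854)
step 3: θ'=1.2854 (straight) → pose (-1.7839, -4.9189, 1.2854)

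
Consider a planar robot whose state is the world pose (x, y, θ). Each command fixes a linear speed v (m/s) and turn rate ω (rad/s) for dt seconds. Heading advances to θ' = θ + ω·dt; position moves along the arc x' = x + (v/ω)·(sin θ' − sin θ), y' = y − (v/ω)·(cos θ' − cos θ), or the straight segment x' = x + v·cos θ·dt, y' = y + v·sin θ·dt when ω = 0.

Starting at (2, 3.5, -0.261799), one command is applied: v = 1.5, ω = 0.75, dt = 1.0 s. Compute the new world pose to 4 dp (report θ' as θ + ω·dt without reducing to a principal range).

θ' = -0.2618 + 0.75·1.0 = 0.4882
R = v/ω = 1.5/0.75 = 2.0000
x' = 2 + 2.0000·(sin 0.4882 − sin -0.2618) = 3.4557
y' = 3.5 − 2.0000·(cos 0.4882 − cos -0.2618) = 3.6655

(3.4557, 3.6655, 0.4882)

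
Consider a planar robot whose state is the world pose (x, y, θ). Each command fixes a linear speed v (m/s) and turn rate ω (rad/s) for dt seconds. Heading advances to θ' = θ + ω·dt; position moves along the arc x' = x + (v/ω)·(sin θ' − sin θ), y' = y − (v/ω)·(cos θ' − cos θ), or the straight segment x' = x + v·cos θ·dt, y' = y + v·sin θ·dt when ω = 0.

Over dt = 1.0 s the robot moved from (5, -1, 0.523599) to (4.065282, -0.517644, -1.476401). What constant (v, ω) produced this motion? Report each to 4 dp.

v = -1.2500, ω = -2.0000

Δθ = -1.476401 − 0.523599 = -2.000000
ω = Δθ/dt = -2.000000/1.0 = -2.0000
R = Δx/(sin θ' − sin θ) = 0.6250
v = R·ω = 0.6250·-2.0000 = -1.2500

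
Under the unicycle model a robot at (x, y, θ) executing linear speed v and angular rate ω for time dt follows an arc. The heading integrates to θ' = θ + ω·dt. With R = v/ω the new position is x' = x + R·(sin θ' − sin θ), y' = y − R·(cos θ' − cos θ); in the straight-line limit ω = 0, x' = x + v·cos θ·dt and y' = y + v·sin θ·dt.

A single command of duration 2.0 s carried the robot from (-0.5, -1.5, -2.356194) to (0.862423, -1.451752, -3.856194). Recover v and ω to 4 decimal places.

v = -0.7500, ω = -0.7500

Δθ = -3.856194 − -2.356194 = -1.500000
ω = Δθ/dt = -1.500000/2.0 = -0.7500
R = Δx/(sin θ' − sin θ) = 1.0000
v = R·ω = 1.0000·-0.7500 = -0.7500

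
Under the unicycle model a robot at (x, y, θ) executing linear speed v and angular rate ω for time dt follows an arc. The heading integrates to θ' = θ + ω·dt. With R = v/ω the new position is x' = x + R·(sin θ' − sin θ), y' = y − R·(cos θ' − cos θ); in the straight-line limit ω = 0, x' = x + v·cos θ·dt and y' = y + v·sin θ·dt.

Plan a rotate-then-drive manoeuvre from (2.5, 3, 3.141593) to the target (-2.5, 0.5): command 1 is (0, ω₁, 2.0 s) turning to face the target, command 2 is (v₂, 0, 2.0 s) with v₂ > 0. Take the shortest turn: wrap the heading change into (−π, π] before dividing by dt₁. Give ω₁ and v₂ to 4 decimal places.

ω₁ = 0.2318, v₂ = 2.7951

heading to target = atan2(0.5−3, -2.5−2.5) = -2.6779
Δθ = wrap(-2.6779 − 3.1416) = 0.4636; ω₁ = Δθ/dt₁ = 0.2318
distance = √((-2.5−2.5)² + (0.5−3)²) = 5.5902; v₂ = distance/dt₂ = 2.7951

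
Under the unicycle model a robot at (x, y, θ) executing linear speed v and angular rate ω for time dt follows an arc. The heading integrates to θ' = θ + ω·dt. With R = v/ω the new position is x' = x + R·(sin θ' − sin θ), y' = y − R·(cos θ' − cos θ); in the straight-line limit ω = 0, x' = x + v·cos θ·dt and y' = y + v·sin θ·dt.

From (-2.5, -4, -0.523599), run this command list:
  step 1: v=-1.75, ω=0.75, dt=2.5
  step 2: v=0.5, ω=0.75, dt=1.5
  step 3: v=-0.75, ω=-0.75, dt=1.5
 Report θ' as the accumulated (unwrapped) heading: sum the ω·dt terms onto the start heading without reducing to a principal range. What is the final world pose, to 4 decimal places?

(-5.8245, -5.8477, 1.3514)

step 1: θ'=1.3514 (R=-2.3333) → pose (-5.9441, -5.5129, 1.3514)
step 2: θ'=2.4764 (R=0.6667) → pose (-6.1833, -4.8433, 2.4764)
step 3: θ'=1.3514 (R=1.0000) → pose (-5.8245, -5.8477, 1.3514)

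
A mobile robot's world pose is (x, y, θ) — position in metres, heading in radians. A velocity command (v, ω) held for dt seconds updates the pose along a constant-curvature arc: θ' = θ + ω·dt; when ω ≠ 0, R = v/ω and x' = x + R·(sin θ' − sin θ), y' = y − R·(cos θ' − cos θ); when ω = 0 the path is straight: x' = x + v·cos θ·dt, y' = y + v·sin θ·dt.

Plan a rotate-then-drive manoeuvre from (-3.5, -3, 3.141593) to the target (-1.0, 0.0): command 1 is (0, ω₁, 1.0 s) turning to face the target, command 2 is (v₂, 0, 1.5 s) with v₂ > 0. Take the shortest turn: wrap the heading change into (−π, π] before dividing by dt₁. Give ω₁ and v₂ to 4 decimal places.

ω₁ = -2.2655, v₂ = 2.6034

heading to target = atan2(0−-3, -1−-3.5) = 0.8761
Δθ = wrap(0.8761 − 3.1416) = -2.2655; ω₁ = Δθ/dt₁ = -2.2655
distance = √((-1−-3.5)² + (0−-3)²) = 3.9051; v₂ = distance/dt₂ = 2.6034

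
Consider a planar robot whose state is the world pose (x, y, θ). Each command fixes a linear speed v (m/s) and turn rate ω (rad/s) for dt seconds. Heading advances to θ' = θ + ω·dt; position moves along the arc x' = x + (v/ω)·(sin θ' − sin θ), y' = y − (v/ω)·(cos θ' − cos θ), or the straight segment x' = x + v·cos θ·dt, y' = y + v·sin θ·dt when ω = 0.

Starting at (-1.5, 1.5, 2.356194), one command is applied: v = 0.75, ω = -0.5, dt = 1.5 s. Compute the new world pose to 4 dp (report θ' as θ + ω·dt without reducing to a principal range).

θ' = 2.3562 + -0.5·1.5 = 1.6062
R = v/ω = 0.75/-0.5 = -1.5000
x' = -1.5 + -1.5000·(sin 1.6062 − sin 2.3562) = -1.9384
y' = 1.5 − -1.5000·(cos 1.6062 − cos 2.3562) = 2.5076

(-1.9384, 2.5076, 1.6062)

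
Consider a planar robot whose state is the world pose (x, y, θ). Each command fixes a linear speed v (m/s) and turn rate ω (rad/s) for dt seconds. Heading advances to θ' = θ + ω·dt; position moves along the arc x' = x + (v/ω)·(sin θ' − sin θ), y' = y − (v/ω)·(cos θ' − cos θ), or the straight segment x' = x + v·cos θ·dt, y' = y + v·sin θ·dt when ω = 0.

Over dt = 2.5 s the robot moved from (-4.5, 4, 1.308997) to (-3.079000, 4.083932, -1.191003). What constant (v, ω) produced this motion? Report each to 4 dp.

Δθ = -1.191003 − 1.308997 = -2.500000
ω = Δθ/dt = -2.500000/2.5 = -1.0000
R = Δx/(sin θ' − sin θ) = -0.7500
v = R·ω = -0.7500·-1.0000 = 0.7500

v = 0.7500, ω = -1.0000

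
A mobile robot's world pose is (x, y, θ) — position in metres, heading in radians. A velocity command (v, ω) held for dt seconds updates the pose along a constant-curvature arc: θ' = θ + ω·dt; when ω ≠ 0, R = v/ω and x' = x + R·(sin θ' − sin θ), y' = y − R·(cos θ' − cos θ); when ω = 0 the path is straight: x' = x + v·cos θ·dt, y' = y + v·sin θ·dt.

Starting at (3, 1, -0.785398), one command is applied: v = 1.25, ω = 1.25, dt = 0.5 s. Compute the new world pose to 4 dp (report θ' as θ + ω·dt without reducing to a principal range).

θ' = -0.7854 + 1.25·0.5 = -0.1604
R = v/ω = 1.25/1.25 = 1.0000
x' = 3 + 1.0000·(sin -0.1604 − sin -0.7854) = 3.5474
y' = 1 − 1.0000·(cos -0.1604 − cos -0.7854) = 0.7199

(3.5474, 0.7199, -0.1604)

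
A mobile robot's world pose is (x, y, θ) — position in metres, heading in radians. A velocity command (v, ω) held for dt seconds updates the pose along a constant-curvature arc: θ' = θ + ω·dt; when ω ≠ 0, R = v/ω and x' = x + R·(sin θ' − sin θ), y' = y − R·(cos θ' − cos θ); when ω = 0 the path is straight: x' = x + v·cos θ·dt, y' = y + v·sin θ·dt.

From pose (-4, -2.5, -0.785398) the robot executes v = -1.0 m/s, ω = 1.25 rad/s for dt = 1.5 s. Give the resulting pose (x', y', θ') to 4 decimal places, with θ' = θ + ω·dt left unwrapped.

θ' = -0.7854 + 1.25·1.5 = 1.0896
R = v/ω = -1.0/1.25 = -0.8000
x' = -4 + -0.8000·(sin 1.0896 − sin -0.7854) = -5.2748
y' = -2.5 − -0.8000·(cos 1.0896 − cos -0.7854) = -2.6954

(-5.2748, -2.6954, 1.0896)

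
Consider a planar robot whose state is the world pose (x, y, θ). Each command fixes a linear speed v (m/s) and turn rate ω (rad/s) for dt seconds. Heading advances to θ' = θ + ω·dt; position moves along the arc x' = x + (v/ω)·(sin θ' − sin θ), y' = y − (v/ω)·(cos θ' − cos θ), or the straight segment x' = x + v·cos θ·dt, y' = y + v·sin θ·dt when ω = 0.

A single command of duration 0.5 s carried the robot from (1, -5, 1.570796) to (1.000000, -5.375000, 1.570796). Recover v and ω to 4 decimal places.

Δθ = 1.570796 − 1.570796 = 0.000000
ω = Δθ/dt = 0.000000/0.5 = 0.0000
ω = 0 → v = (Δx·cos θ + Δy·sin θ)/dt = -0.7500

v = -0.7500, ω = 0.0000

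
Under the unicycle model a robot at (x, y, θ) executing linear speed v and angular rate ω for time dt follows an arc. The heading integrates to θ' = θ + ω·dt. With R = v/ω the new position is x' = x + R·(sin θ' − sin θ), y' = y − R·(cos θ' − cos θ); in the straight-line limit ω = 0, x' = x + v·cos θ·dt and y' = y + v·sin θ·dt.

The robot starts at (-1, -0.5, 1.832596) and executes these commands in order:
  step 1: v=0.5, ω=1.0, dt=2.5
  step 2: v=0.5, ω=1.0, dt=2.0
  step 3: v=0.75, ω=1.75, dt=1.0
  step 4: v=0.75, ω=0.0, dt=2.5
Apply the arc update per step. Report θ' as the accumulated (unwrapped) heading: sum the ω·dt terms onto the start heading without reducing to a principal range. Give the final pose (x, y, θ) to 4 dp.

(-1.4869, 1.2226, 8.0826)

step 1: θ'=4.3326 (R=0.5000) → pose (-1.9473, -0.4440, 4.3326)
step 2: θ'=6.3326 (R=0.5000) → pose (-1.4583, -1.1288, 6.3326)
step 3: θ'=8.0826 (R=0.4286) → pose (-1.0620, -0.6036, 8.0826)
step 4: θ'=8.0826 (straight) → pose (-1.4869, 1.2226, 8.0826)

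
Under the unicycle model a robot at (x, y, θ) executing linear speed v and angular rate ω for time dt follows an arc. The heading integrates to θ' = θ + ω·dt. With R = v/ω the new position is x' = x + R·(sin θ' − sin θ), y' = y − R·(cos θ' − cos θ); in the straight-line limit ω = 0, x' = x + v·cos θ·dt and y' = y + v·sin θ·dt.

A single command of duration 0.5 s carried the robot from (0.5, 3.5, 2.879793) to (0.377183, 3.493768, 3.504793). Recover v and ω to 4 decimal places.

Δθ = 3.504793 − 2.879793 = 0.625000
ω = Δθ/dt = 0.625000/0.5 = 1.2500
R = Δx/(sin θ' − sin θ) = 0.2000
v = R·ω = 0.2000·1.2500 = 0.2500

v = 0.2500, ω = 1.2500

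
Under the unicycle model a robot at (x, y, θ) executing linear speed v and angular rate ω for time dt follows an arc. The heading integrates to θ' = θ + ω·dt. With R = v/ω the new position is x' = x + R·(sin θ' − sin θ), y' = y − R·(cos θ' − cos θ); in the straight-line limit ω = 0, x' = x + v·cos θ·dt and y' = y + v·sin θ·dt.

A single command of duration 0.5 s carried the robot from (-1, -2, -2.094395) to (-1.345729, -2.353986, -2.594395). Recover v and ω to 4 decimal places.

v = 1.0000, ω = -1.0000

Δθ = -2.594395 − -2.094395 = -0.500000
ω = Δθ/dt = -0.500000/0.5 = -1.0000
R = −Δy/(cos θ' − cos θ) = -1.0000
v = R·ω = -1.0000·-1.0000 = 1.0000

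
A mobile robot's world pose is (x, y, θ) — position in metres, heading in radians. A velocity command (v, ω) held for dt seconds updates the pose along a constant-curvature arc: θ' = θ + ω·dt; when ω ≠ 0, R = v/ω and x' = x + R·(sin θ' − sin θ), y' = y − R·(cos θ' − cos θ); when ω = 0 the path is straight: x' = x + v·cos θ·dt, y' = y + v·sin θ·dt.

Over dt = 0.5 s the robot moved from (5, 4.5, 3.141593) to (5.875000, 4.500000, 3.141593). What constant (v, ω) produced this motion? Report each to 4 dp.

v = -1.7500, ω = 0.0000

Δθ = 3.141593 − 3.141593 = 0.000000
ω = Δθ/dt = 0.000000/0.5 = 0.0000
ω = 0 → v = (Δx·cos θ + Δy·sin θ)/dt = -1.7500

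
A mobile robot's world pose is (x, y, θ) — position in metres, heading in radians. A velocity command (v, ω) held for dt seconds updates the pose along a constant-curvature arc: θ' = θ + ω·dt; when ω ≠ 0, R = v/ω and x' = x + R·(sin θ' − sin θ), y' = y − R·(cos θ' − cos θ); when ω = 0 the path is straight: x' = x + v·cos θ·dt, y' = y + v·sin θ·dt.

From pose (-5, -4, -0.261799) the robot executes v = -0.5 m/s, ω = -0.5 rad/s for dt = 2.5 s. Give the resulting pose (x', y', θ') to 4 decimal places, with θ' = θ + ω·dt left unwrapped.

θ' = -0.2618 + -0.5·2.5 = -1.5118
R = v/ω = -0.5/-0.5 = 1.0000
x' = -5 + 1.0000·(sin -1.5118 − sin -0.2618) = -5.7394
y' = -4 − 1.0000·(cos -1.5118 − cos -0.2618) = -3.0930

(-5.7394, -3.0930, -1.5118)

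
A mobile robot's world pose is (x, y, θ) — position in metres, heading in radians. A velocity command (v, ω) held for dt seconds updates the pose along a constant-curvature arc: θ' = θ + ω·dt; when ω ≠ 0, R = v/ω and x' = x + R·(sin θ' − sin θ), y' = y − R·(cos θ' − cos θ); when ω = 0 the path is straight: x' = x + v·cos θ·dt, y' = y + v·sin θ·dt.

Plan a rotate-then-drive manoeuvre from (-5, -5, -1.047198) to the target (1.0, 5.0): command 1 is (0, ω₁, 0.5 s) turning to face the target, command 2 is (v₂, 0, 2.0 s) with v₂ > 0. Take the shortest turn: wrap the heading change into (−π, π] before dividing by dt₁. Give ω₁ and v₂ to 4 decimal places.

ω₁ = 4.1551, v₂ = 5.8310

heading to target = atan2(5−-5, 1−-5) = 1.0304
Δθ = wrap(1.0304 − -1.0472) = 2.0776; ω₁ = Δθ/dt₁ = 4.1551
distance = √((1−-5)² + (5−-5)²) = 11.6619; v₂ = distance/dt₂ = 5.8310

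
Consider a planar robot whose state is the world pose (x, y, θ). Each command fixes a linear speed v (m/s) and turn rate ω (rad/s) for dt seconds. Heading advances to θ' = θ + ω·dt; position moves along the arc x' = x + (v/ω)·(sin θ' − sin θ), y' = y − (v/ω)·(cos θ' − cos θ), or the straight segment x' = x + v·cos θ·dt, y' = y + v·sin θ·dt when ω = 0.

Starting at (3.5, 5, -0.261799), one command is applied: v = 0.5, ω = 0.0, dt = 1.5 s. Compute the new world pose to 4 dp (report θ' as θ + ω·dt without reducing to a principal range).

θ' = -0.2618 + 0.0·1.5 = -0.2618
ω = 0 → straight: x' = 3.5 + 0.5·cos(-0.2618)·1.5 = 4.2244
y' = 5 + 0.5·sin(-0.2618)·1.5 = 4.8059

(4.2244, 4.8059, -0.2618)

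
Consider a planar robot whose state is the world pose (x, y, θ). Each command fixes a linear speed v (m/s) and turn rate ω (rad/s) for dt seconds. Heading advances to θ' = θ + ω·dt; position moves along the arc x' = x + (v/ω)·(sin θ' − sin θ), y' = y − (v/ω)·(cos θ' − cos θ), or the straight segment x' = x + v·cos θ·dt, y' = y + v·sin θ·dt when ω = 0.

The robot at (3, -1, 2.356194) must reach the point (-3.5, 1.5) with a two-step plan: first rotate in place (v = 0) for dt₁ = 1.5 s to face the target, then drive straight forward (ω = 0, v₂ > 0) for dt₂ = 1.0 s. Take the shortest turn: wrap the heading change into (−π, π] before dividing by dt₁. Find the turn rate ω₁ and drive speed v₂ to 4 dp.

heading to target = atan2(1.5−-1, -3.5−3) = 2.7744
Δθ = wrap(2.7744 − 2.3562) = 0.4182; ω₁ = Δθ/dt₁ = 0.2788
distance = √((-3.5−3)² + (1.5−-1)²) = 6.9642; v₂ = distance/dt₂ = 6.9642

ω₁ = 0.2788, v₂ = 6.9642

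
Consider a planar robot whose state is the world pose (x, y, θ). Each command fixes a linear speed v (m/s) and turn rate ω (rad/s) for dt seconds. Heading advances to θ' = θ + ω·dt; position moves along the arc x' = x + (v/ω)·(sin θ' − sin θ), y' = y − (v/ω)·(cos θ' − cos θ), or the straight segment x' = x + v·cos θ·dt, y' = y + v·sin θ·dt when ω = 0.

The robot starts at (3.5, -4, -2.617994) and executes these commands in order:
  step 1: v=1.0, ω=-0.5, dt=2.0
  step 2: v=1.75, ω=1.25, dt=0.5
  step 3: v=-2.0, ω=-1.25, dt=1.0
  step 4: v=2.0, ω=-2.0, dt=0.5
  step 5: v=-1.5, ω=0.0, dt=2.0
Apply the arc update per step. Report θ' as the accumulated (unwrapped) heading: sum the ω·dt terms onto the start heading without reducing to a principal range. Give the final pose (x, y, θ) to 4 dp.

(0.9085, -6.3925, -5.2430)

step 1: θ'=-3.6180 (R=-2.0000) → pose (1.5828, -4.0453, -3.6180)
step 2: θ'=-2.9930 (R=1.4000) → pose (0.7335, -3.9048, -2.9930)
step 3: θ'=-4.2430 (R=1.6000) → pose (2.3974, -4.7634, -4.2430)
step 4: θ'=-5.2430 (R=-1.0000) → pose (2.4267, -3.8050, -5.2430)
step 5: θ'=-5.2430 (straight) → pose (0.9085, -6.3925, -5.2430)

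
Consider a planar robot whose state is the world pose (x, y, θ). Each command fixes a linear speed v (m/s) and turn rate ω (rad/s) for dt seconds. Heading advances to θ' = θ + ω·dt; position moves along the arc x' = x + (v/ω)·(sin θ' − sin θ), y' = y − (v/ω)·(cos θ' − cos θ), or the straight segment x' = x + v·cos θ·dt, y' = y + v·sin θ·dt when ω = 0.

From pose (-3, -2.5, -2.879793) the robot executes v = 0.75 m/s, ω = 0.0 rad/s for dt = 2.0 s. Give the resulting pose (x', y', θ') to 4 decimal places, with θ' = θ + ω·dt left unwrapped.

(-4.4489, -2.8882, -2.8798)

θ' = -2.8798 + 0.0·2.0 = -2.8798
ω = 0 → straight: x' = -3 + 0.75·cos(-2.8798)·2.0 = -4.4489
y' = -2.5 + 0.75·sin(-2.8798)·2.0 = -2.8882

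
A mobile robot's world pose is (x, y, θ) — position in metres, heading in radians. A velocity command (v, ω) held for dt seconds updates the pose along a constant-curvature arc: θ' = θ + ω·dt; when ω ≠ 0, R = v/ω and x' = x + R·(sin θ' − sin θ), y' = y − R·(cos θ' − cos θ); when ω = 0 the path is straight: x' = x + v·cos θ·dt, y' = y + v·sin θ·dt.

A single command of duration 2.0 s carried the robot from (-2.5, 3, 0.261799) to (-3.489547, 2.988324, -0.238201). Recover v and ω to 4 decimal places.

Δθ = -0.238201 − 0.261799 = -0.500000
ω = Δθ/dt = -0.500000/2.0 = -0.2500
R = Δx/(sin θ' − sin θ) = 2.0000
v = R·ω = 2.0000·-0.2500 = -0.5000

v = -0.5000, ω = -0.2500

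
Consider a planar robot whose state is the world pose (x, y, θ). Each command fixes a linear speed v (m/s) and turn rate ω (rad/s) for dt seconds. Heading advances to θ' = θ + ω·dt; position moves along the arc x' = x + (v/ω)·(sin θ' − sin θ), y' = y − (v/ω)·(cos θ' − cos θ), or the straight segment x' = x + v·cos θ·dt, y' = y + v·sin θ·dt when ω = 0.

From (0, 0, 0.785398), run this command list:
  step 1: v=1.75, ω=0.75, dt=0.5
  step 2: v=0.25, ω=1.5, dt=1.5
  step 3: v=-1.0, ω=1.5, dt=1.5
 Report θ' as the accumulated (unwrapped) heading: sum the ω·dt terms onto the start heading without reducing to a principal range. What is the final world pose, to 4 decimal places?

(0.5044, 2.1304, 5.6604)

step 1: θ'=1.1604 (R=2.3333) → pose (0.4897, 0.7190, 1.1604)
step 2: θ'=3.4104 (R=0.1667) → pose (0.2926, 0.9462, 3.4104)
step 3: θ'=5.6604 (R=-0.6667) → pose (0.5044, 2.1304, 5.6604)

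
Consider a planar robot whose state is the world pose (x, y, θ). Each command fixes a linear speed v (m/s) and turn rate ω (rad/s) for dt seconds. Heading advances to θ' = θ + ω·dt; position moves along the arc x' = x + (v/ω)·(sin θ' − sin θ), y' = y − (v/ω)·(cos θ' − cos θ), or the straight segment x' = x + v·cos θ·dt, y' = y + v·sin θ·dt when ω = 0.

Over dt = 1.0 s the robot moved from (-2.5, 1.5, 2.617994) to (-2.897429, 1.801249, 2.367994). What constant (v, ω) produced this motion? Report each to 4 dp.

v = 0.5000, ω = -0.2500

Δθ = 2.367994 − 2.617994 = -0.250000
ω = Δθ/dt = -0.250000/1.0 = -0.2500
R = Δx/(sin θ' − sin θ) = -2.0000
v = R·ω = -2.0000·-0.2500 = 0.5000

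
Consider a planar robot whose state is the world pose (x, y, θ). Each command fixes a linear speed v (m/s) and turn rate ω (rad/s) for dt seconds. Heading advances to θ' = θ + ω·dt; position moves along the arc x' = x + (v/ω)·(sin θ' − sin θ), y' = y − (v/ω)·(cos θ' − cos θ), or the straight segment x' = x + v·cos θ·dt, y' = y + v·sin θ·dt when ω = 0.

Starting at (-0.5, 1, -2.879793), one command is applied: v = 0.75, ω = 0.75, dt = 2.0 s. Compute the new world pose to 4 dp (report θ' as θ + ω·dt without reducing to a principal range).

(-1.2230, -0.1558, -1.3798)

θ' = -2.8798 + 0.75·2.0 = -1.3798
R = v/ω = 0.75/0.75 = 1.0000
x' = -0.5 + 1.0000·(sin -1.3798 − sin -2.8798) = -1.2230
y' = 1 − 1.0000·(cos -1.3798 − cos -2.8798) = -0.1558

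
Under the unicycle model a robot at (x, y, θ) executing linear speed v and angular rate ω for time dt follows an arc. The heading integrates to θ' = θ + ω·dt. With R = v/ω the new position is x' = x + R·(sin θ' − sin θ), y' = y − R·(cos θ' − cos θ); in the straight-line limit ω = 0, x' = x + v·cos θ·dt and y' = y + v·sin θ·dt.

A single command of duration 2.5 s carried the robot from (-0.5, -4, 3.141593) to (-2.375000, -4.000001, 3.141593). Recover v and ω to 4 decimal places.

v = 0.7500, ω = 0.0000

Δθ = 3.141593 − 3.141593 = 0.000000
ω = Δθ/dt = 0.000000/2.5 = 0.0000
ω = 0 → v = (Δx·cos θ + Δy·sin θ)/dt = 0.7500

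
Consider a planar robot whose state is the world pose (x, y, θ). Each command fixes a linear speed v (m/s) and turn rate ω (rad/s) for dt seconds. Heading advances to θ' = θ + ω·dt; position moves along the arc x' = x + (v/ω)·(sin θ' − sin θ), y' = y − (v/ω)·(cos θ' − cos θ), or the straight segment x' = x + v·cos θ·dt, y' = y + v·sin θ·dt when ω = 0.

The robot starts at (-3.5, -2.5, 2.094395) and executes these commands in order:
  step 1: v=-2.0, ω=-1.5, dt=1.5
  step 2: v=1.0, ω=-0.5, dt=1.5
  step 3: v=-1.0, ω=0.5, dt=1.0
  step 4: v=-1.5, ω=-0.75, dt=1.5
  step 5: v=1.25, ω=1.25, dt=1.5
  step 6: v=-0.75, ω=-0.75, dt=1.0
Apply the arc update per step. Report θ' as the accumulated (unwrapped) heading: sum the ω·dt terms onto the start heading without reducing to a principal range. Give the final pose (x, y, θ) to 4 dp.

(-4.9868, -3.7433, -0.4056)

step 1: θ'=-0.1556 (R=1.3333) → pose (-4.8613, -4.4839, -0.1556)
step 2: θ'=-0.9056 (R=-2.0000) → pose (-3.5977, -5.2253, -0.9056)
step 3: θ'=-0.4056 (R=-2.0000) → pose (-4.3821, -4.6220, -0.4056)
step 4: θ'=-1.5306 (R=2.0000) → pose (-5.5914, -2.8646, -1.5306)
step 5: θ'=0.3444 (R=1.0000) → pose (-4.2546, -3.7657, 0.3444)
step 6: θ'=-0.4056 (R=1.0000) → pose (-4.9868, -3.7433, -0.4056)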